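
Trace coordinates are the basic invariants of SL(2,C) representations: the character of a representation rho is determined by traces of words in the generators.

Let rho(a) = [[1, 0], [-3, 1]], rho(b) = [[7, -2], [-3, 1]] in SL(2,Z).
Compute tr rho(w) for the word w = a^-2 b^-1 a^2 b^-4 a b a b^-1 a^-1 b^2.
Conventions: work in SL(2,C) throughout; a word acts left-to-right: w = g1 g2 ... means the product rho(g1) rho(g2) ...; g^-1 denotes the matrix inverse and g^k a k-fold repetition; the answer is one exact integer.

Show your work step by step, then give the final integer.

rho(a^-1) = [[1, 0], [3, 1]]
... * rho(a^-1) = [[1, 0], [3, 1]]  ->  [[1, 0], [6, 1]]
... * rho(b^-1) = [[1, 2], [3, 7]]  ->  [[1, 2], [9, 19]]
... * rho(a) = [[1, 0], [-3, 1]]  ->  [[-5, 2], [-48, 19]]
... * rho(a) = [[1, 0], [-3, 1]]  ->  [[-11, 2], [-105, 19]]
... * rho(b^-1) = [[1, 2], [3, 7]]  ->  [[-5, -8], [-48, -77]]
... * rho(b^-1) = [[1, 2], [3, 7]]  ->  [[-29, -66], [-279, -635]]
... * rho(b^-1) = [[1, 2], [3, 7]]  ->  [[-227, -520], [-2184, -5003]]
... * rho(b^-1) = [[1, 2], [3, 7]]  ->  [[-1787, -4094], [-17193, -39389]]
... * rho(a) = [[1, 0], [-3, 1]]  ->  [[10495, -4094], [100974, -39389]]
... * rho(b) = [[7, -2], [-3, 1]]  ->  [[85747, -25084], [824985, -241337]]
... * rho(a) = [[1, 0], [-3, 1]]  ->  [[160999, -25084], [1548996, -241337]]
... * rho(b^-1) = [[1, 2], [3, 7]]  ->  [[85747, 146410], [824985, 1408633]]
... * rho(a^-1) = [[1, 0], [3, 1]]  ->  [[524977, 146410], [5050884, 1408633]]
... * rho(b) = [[7, -2], [-3, 1]]  ->  [[3235609, -903544], [31130289, -8693135]]
... * rho(b) = [[7, -2], [-3, 1]]  ->  [[25359895, -7374762], [243991428, -70953713]]
tr = 25359895 + -70953713 = -45593818

-45593818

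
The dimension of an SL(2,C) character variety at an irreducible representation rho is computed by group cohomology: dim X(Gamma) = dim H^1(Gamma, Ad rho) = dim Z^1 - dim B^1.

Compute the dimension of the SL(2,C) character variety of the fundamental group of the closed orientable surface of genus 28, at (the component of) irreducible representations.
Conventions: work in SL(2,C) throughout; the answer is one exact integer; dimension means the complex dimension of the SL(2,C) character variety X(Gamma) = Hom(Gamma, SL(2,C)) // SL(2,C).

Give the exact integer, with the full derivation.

162

Gamma = pi_1(Sigma_28) = < a_1, b_1, ..., a_28, b_28 | prod [a_i, b_i] > has 2g = 56 generators and 1 relator.
Before the relator condition, cocycle space has dim 3*56 = 168.
d_2 is surjective at irreducible rho (its cokernel H^2 is dual to H^0 = 0), so dim Z^1 = 168 - 3 = 165.
As always at irreducible rho, dim B^1 = 3.
dim H^1 = 165 - 3 = 162 = dim X.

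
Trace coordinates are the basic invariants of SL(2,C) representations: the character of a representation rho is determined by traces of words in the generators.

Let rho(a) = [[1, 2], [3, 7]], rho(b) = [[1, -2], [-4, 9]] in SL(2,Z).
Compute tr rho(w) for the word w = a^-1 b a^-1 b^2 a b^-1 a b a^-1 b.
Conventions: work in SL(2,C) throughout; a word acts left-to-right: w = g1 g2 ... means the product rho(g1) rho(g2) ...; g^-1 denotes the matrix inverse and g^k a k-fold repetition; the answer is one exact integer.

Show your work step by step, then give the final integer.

rho(a^-1) = [[7, -2], [-3, 1]]
... * rho(b) = [[1, -2], [-4, 9]]  ->  [[15, -32], [-7, 15]]
... * rho(a^-1) = [[7, -2], [-3, 1]]  ->  [[201, -62], [-94, 29]]
... * rho(b) = [[1, -2], [-4, 9]]  ->  [[449, -960], [-210, 449]]
... * rho(b) = [[1, -2], [-4, 9]]  ->  [[4289, -9538], [-2006, 4461]]
... * rho(a) = [[1, 2], [3, 7]]  ->  [[-24325, -58188], [11377, 27215]]
... * rho(b^-1) = [[9, 2], [4, 1]]  ->  [[-451677, -106838], [211253, 49969]]
... * rho(a) = [[1, 2], [3, 7]]  ->  [[-772191, -1651220], [361160, 772289]]
... * rho(b) = [[1, -2], [-4, 9]]  ->  [[5832689, -13316598], [-2727996, 6228281]]
... * rho(a^-1) = [[7, -2], [-3, 1]]  ->  [[80778617, -24981976], [-37780815, 11684273]]
... * rho(b) = [[1, -2], [-4, 9]]  ->  [[180706521, -386395018], [-84517907, 180720087]]
tr = 180706521 + 180720087 = 361426608

361426608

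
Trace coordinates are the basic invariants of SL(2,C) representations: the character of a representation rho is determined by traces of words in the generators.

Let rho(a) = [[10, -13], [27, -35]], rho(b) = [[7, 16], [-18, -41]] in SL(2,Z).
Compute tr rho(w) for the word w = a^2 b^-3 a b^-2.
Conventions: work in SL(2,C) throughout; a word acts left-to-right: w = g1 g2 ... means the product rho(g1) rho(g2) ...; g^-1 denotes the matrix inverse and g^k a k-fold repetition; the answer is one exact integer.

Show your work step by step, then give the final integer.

1716864252374

rho(a) = [[10, -13], [27, -35]]
... * rho(a) = [[10, -13], [27, -35]]  ->  [[-251, 325], [-675, 874]]
... * rho(b^-1) = [[-41, -16], [18, 7]]  ->  [[16141, 6291], [43407, 16918]]
... * rho(b^-1) = [[-41, -16], [18, 7]]  ->  [[-548543, -214219], [-1475163, -576086]]
... * rho(b^-1) = [[-41, -16], [18, 7]]  ->  [[18634321, 7277155], [50112135, 19570006]]
... * rho(a) = [[10, -13], [27, -35]]  ->  [[382826395, -496946598], [1029511512, -1336407965]]
... * rho(b^-1) = [[-41, -16], [18, 7]]  ->  [[-24640920959, -9603848506], [-66265315362, -25827039947]]
... * rho(b^-1) = [[-41, -16], [18, 7]]  ->  [[837408486211, 327027795802], [2251991210796, 879455766163]]
tr = 837408486211 + 879455766163 = 1716864252374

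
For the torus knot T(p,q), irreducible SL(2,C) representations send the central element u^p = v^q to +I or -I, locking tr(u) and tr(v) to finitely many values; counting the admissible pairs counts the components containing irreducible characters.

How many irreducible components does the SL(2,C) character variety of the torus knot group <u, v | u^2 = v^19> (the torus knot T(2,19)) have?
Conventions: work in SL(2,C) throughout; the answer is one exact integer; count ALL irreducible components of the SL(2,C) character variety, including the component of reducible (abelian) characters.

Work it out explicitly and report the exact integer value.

10

In the torus knot group T(2,19), u^2 = v^19 is central, so an irreducible representation sends it to +I or -I (Schur).
So on each irreducible component the traces are pinned: tr(u) = 2*cos(pi*alpha/2) with 1 <= alpha <= 1, tr(v) = 2*cos(pi*beta/19) with 1 <= beta <= 18.
u^2 = (-1)^alpha I and v^19 = (-1)^beta I must agree, so alpha and beta have equal parity.
count pairs: odd alpha (1 choices) x odd beta (9), plus even alpha (0) x even beta (9): 1*9 + 0*9 = 9.
That is 9 components of irreducible characters, and with the reducible (abelian) component the total is 10.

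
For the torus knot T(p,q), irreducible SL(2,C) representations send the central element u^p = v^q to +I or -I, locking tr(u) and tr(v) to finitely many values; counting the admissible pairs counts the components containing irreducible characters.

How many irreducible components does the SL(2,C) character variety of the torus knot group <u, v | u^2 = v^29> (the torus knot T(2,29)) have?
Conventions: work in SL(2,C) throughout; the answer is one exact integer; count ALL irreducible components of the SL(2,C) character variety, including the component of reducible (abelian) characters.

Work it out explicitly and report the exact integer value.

15

In the torus knot group T(2,29), u^2 = v^29 is central, so an irreducible representation sends it to +I or -I (Schur).
This locks tr(u) to 2*cos(pi*alpha/2), alpha in 1..1, and tr(v) to 2*cos(pi*beta/29), beta in 1..28, on each component of irreducible characters.
u^2 = (-1)^alpha I and v^29 = (-1)^beta I must agree, so alpha and beta have equal parity.
count pairs: odd alpha (1 choices) x odd beta (14), plus even alpha (0) x even beta (14): 1*14 + 0*14 = 14.
That is 14 components of irreducible characters, and with the reducible (abelian) component the total is 15.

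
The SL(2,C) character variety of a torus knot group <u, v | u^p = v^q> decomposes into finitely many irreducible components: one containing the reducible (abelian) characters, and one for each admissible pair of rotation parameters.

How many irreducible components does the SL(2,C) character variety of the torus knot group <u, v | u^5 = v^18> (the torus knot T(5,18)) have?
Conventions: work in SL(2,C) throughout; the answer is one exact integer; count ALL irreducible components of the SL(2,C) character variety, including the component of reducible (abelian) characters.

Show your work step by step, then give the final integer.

In the torus knot group T(5,18), u^5 = v^18 is central, so an irreducible representation sends it to +I or -I (Schur).
On an irreducible component, tr(u) is locked at 2*cos(pi*alpha/5) for some alpha in 1..4, and tr(v) at 2*cos(pi*beta/18) for some beta in 1..17.
The two central values (-1)^alpha I and (-1)^beta I must be the same matrix, so alpha and beta share a parity.
Enumerate parity-matched pairs: 2*9 odd-odd plus 2*8 even-even gives 34.
components with irreducible characters: 34; plus the single component of reducible (abelian) characters: total 35.

35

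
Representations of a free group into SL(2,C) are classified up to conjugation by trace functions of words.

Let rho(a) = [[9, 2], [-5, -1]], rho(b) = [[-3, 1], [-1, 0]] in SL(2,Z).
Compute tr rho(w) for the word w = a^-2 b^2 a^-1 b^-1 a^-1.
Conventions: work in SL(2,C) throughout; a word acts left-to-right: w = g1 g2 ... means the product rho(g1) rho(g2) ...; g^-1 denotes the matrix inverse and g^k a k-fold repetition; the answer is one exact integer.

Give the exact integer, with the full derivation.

rho(a^-1) = [[-1, -2], [5, 9]]
... * rho(a^-1) = [[-1, -2], [5, 9]]  ->  [[-9, -16], [40, 71]]
... * rho(b) = [[-3, 1], [-1, 0]]  ->  [[43, -9], [-191, 40]]
... * rho(b) = [[-3, 1], [-1, 0]]  ->  [[-120, 43], [533, -191]]
... * rho(a^-1) = [[-1, -2], [5, 9]]  ->  [[335, 627], [-1488, -2785]]
... * rho(b^-1) = [[0, -1], [1, -3]]  ->  [[627, -2216], [-2785, 9843]]
... * rho(a^-1) = [[-1, -2], [5, 9]]  ->  [[-11707, -21198], [52000, 94157]]
tr = -11707 + 94157 = 82450

82450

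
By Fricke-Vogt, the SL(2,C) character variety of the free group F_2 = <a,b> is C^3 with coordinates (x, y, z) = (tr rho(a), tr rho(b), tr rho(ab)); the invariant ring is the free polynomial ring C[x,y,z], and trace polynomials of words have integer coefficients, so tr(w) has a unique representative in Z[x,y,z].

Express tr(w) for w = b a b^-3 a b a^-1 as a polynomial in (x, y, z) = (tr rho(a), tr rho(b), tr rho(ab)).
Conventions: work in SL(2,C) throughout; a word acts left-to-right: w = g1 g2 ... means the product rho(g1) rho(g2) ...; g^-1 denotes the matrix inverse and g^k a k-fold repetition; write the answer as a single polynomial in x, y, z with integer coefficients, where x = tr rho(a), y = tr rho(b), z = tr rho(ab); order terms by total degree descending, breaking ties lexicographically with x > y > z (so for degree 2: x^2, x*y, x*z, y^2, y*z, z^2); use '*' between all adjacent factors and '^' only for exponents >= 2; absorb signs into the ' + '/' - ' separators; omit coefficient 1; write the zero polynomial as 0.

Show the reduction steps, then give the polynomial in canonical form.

tr(b^2 a) = tr(b) * tr(a b) - tr(a)  (reduce the b square) = y*z - x
apply: tr(b^2) = tr(b) * tr(b) - tr(1)  (reduce the b square) = y^2 - 2
use: tr(a b^2 a) = tr(a) * tr(b^2 a) - tr(b^2)  (reduce the a square) = x*y*z - x^2 - y^2 + 2
tr(a b a b) = tr(a b) * tr(a b) - tr(1)  (split on a) = z^2 - 2
tr(a b a) = tr(a) * tr(b a) - tr(b)  (reduce the a square) = x*z - y
use: tr(a b^2 a b) = tr(b) * tr(a b a b) - tr(a b a)  (reduce the b square) = y*z^2 - x*z - y
tr(b^-1 a b^2 a) = tr(a b^2 a) * tr(b) - tr(a b^2 a b)  (eliminate b^-1) = x*y^2*z - x^2*y - y^3 - y*z^2 + x*z + 3*y
tr(a b^2 a b^-2) = tr(b^-1 a b^2 a) * tr(b) - tr(b^-1 a b^2 a b)  (eliminate b^-1) = x*y^3*z - x^2*y^2 - y^4 - y^2*z^2 + x^2 + 4*y^2 - 2
tr(b a b^-3 a b) = tr(a b^2 a b^-2) * tr(b) - tr(a b^2 a b^-1)  (eliminate b^-1) = x*y^4*z - x^2*y^3 - y^5 - y^3*z^2 - x*y^2*z + 2*x^2*y + 5*y^3 + y*z^2 - x*z - 5*y
apply: tr(a b a b a) = tr(a) * tr(b a b a) - tr(b a b)  (reduce the a square) = x*z^2 - y*z - x
tr(a b a b a b) = tr(b a b a) * tr(b a) - tr(a b)  (split on b) = z^3 - 3*z
tr(a b a b a b^-1) = tr(a b a b a) * tr(b) - tr(a b a b a b)  (eliminate b^-1) = x*y*z^2 - y^2*z - z^3 - x*y + 3*z
tr(b^-2 a b a b a) = tr(a b a b a b^-1) * tr(b) - tr(a b a b a)  (eliminate b^-1) = x*y^2*z^2 - y^3*z - y*z^3 - x*y^2 - x*z^2 + 4*y*z + x
tr(b a b^-3 a b a) = tr(b^-2 a b a b a) * tr(b) - tr(b^-2 a b a b a b)  (eliminate b^-1) = x*y^3*z^2 - y^4*z - y^2*z^3 - x*y^3 - 2*x*y*z^2 + 5*y^2*z + z^3 + 2*x*y - 3*z
tr(b a b^-3 a b a^-1) = tr(b a b^-3 a b) * tr(a) - tr(b a b^-3 a b a)  (eliminate a^-1) = x^2*y^4*z - x^3*y^3 - x*y^5 - 2*x*y^3*z^2 - x^2*y^2*z + y^4*z + y^2*z^3 + 2*x^3*y + 6*x*y^3 + 3*x*y*z^2 - x^2*z - 5*y^2*z - z^3 - 7*x*y + 3*z

x^2*y^4*z - x^3*y^3 - x*y^5 - 2*x*y^3*z^2 - x^2*y^2*z + y^4*z + y^2*z^3 + 2*x^3*y + 6*x*y^3 + 3*x*y*z^2 - x^2*z - 5*y^2*z - z^3 - 7*x*y + 3*z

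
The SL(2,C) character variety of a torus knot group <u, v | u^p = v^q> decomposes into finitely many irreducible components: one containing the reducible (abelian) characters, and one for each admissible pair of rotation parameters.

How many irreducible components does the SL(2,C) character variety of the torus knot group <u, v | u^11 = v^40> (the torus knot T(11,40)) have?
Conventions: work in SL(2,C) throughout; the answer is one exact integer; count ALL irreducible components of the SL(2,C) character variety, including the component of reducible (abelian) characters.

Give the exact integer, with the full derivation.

Gamma = < u, v | u^11 = v^40 > (torus knot T(11,40)); the central element u^11 = v^40 acts as +I or -I in any irreducible SL(2,C) representation.
This locks tr(u) to 2*cos(pi*alpha/11), alpha in 1..10, and tr(v) to 2*cos(pi*beta/40), beta in 1..39, on each component of irreducible characters.
The two central values (-1)^alpha I and (-1)^beta I must be the same matrix, so alpha and beta share a parity.
count pairs: odd alpha (5 choices) x odd beta (20), plus even alpha (5) x even beta (19): 5*20 + 5*19 = 195.
That is 195 components of irreducible characters, and with the reducible (abelian) component the total is 196.

196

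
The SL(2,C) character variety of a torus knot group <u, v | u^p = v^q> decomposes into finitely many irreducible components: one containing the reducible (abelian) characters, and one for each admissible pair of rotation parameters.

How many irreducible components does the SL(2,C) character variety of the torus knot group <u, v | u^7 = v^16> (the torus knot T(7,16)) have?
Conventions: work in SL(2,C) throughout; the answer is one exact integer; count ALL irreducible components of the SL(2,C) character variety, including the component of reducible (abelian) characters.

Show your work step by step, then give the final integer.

46

Gamma = < u, v | u^7 = v^16 > (torus knot T(7,16)); the central element u^7 = v^16 acts as +I or -I in any irreducible SL(2,C) representation.
On an irreducible component, tr(u) is locked at 2*cos(pi*alpha/7) for some alpha in 1..6, and tr(v) at 2*cos(pi*beta/16) for some beta in 1..15.
The two central values (-1)^alpha I and (-1)^beta I must be the same matrix, so alpha and beta share a parity.
Enumerate parity-matched pairs: 3*8 odd-odd plus 3*7 even-even gives 45.
Total: 45 irreducible-character components + 1 reducible (abelian) component = 46.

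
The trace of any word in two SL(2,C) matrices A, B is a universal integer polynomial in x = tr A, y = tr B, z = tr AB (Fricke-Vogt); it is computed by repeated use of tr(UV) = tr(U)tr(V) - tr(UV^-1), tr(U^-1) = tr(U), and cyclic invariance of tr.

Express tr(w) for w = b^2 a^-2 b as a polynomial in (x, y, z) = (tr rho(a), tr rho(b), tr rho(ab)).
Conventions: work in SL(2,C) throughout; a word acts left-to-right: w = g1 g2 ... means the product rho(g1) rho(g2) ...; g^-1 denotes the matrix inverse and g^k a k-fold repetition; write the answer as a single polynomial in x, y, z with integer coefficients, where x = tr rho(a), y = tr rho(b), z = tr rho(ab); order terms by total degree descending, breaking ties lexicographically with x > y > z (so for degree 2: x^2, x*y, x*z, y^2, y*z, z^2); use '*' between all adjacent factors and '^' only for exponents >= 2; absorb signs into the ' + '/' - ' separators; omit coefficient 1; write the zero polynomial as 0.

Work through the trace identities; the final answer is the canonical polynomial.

tr(b^2) = tr(b)*tr(b) - tr(1) = y^2 - 2
so tr(b^3) = tr(b)*tr(b^2) - tr(b) = y^3 - 3*y
tr(b a b) = tr(b)*tr(a b) - tr(a) = y*z - x
so tr(b^3 a) = tr(b)*tr(b a b) - tr(b a) = y^2*z - x*y - z
tr(b^3 a^-1) = tr(b^3)*tr(a) - tr(b^3 a) = x*y^3 - y^2*z - 2*x*y + z
tr(b^2 a^-2 b) = tr(b^3 a^-1)*tr(a) - tr(b^3) = x^2*y^3 - x*y^2*z - 2*x^2*y - y^3 + x*z + 3*y

x^2*y^3 - x*y^2*z - 2*x^2*y - y^3 + x*z + 3*y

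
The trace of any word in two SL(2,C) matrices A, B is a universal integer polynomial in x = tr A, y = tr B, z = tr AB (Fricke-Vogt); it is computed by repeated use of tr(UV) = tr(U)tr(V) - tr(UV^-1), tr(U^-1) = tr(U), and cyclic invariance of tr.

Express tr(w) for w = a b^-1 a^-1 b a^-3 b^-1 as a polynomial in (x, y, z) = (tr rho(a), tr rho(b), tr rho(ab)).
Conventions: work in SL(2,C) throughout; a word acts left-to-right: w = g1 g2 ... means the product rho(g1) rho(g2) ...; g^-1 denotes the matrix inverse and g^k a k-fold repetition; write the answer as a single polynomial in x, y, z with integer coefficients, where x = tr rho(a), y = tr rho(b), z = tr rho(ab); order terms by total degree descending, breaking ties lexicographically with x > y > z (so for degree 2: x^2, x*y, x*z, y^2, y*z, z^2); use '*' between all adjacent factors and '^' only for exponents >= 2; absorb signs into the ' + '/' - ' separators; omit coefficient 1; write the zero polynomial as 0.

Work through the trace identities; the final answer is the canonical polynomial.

reduce: trace(a^-1) = trace(a) = x
trace(a^-1 b) = trace(b)*trace(a) - trace(b a) = x*y - z
trace(a^-1 b^-1) = trace(a^-1)*trace(b) - trace(a^-1 b) = z
trace(a^2) = trace(a)*trace(a) - trace(1) = x^2 - 2
so trace(b a^2) = trace(a)*trace(b a) - trace(b) = x*z - y
so trace(a^2 b a) = trace(a)*trace(b a^2) - trace(b a) = x^2*z - x*y - z
so trace(b a b a) = trace(b a)*trace(b a) - trace(1)   [split at repeated b] = z^2 - 2
so trace(b a b) = trace(b)*trace(a b) - trace(a) = y*z - x
reduce: trace(a^2 b a b) = trace(a)*trace(b a b a) - trace(b a b) = x*z^2 - y*z - x
so trace(b^-1 a^2 b a) = trace(a^2 b a)*trace(b) - trace(a^2 b a b) = x^2*y*z - x*y^2 - x*z^2 + x
trace(a b a^-1 b^-1 a) = trace(b^-1 a^2 b)*trace(a) - trace(b^-1 a^2 b a) = -x^2*y*z + x^3 + x*y^2 + x*z^2 - 3*x
trace(a b a b a b) = trace(a b a b)*trace(a b) - trace(b a)   [split at repeated a] = z^3 - 3*z
trace(b^-1 a b a b a) = trace(a b a b a)*trace(b) - trace(a b a b a b) = x*y*z^2 - y^2*z - z^3 - x*y + 3*z
trace(a b a^-1 b^-1 a b) = trace(b^-1 a b a b)*trace(a) - trace(b^-1 a b a b a) = -x*y*z^2 + x^2*z + y^2*z + z^3 - 3*z
trace(b^-1 a b^-1 a b a^-1) = trace(a b a^-1 b^-1 a)*trace(b) - trace(a b a^-1 b^-1 a b) = -x^2*y^2*z + x^3*y + x*y^3 + 2*x*y*z^2 - x^2*z - y^2*z - z^3 - 3*x*y + 3*z
so trace(a b^-1 a) = trace(a^2)*trace(b) - trace(a^2 b) = x^2*y - x*z - y
reduce: trace(b a^-2 b^-1 a b^-1 a) = trace(b^-1 a b^-1 a b a^-1)*trace(a) - trace(b^-1 a b^-1 a b) = -x^3*y^2*z + x^4*y + x^2*y^3 + 2*x^2*y*z^2 - x^3*z - x*y^2*z - x*z^3 - 4*x^2*y + 4*x*z + y
trace(a^-2 b^-1 a b^-1 a^-1 b) = trace(b a^-2 b^-1 a b^-1)*trace(a) - trace(b a^-2 b^-1 a b^-1 a) = x^3*y^2*z - x^4*y - x^2*y^3 - 2*x^2*y*z^2 + x^3*z + x*y^2*z + x*z^3 + 4*x^2*y - 3*x*z - y
trace(b^2) = trace(b)*trace(b) - trace(1) = y^2 - 2
reduce: trace(b a^2 b) = trace(a)*trace(b^2 a) - trace(b^2) = x*y*z - x^2 - y^2 + 2
so trace(a b a^-1 b a) = trace(b a^2 b)*trace(a) - trace(b a^2 b a) = x^2*y*z - x^3 - x*y^2 - x*z^2 + y*z + 3*x
so trace(b a b a b) = trace(b)*trace(a b a b) - trace(a b a) = y*z^2 - x*z - y
so trace(a b a^-1 b a b) = trace(b a b a b)*trace(a) - trace(b a b a b a) = x*y*z^2 - x^2*z - z^3 - x*y + 3*z
so trace(a^-1 b a b^-1 a b) = trace(a b a^-1 b a)*trace(b) - trace(a b a^-1 b a b) = x^2*y^2*z - x^3*y - x*y^3 - 2*x*y*z^2 + x^2*z + y^2*z + z^3 + 4*x*y - 3*z
trace(b^-1 a b^-1 a^-1 b a) = trace(a^-1 b a b^-1 a)*trace(b) - trace(a^-1 b a b^-1 a b) = -x^2*y^2*z + x^3*y + x*y^3 + 2*x*y*z^2 - x^2*z - y^2*z - z^3 - 3*x*y + 3*z
trace(a^-1 b^-1 a b^-1 a^-1 b) = trace(b^-1 a b^-1 a^-1 b)*trace(a) - trace(b^-1 a b^-1 a^-1 b a) = x^2*y^2*z - x^3*y - x*y^3 - 2*x*y*z^2 + x^2*z + y^2*z + z^3 + 4*x*y - 3*z
trace(a b^-1 a^-1 b a^-3 b^-1) = trace(a^-2 b^-1 a b^-1 a^-1 b)*trace(a) - trace(a^-2 b^-1 a b^-1 a^-1 b a) = x^4*y^2*z - x^5*y - x^3*y^3 - 2*x^3*y*z^2 + x^4*z + x^2*z^3 + 5*x^3*y + x*y^3 + 2*x*y*z^2 - 4*x^2*z - y^2*z - z^3 - 5*x*y + 3*z

x^4*y^2*z - x^5*y - x^3*y^3 - 2*x^3*y*z^2 + x^4*z + x^2*z^3 + 5*x^3*y + x*y^3 + 2*x*y*z^2 - 4*x^2*z - y^2*z - z^3 - 5*x*y + 3*z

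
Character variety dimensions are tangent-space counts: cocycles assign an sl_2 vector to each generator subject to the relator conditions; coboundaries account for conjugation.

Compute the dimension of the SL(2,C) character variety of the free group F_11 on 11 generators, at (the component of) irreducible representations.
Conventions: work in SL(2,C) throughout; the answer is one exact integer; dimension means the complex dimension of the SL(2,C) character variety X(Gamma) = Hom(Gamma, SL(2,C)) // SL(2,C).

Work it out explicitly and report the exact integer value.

The free group F_11: 11 generators, no relators.
A cocycle picks one sl_2 vector per generator freely, giving dim Z^1 = 3*11 = 33.
Irreducibility makes the coboundary map sl_2 -> Z^1 injective (trivial centralizer), so dim B^1 = 3.
dim X = dim H^1 = dim Z^1 - dim B^1 = 33 - 3 = 30.

30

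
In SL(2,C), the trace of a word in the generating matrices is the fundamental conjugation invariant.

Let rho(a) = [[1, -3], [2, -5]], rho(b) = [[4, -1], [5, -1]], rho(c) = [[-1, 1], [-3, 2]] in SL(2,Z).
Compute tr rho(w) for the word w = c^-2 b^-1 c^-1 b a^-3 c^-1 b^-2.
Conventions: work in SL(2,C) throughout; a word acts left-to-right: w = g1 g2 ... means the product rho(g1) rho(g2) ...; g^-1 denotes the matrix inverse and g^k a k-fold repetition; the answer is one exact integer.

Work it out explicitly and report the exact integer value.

-422

rho(c^-1) = [[2, -1], [3, -1]]
... * rho(c^-1) = [[2, -1], [3, -1]]  ->  [[1, -1], [3, -2]]
... * rho(b^-1) = [[-1, 1], [-5, 4]]  ->  [[4, -3], [7, -5]]
... * rho(c^-1) = [[2, -1], [3, -1]]  ->  [[-1, -1], [-1, -2]]
... * rho(b) = [[4, -1], [5, -1]]  ->  [[-9, 2], [-14, 3]]
... * rho(a^-1) = [[-5, 3], [-2, 1]]  ->  [[41, -25], [64, -39]]
... * rho(a^-1) = [[-5, 3], [-2, 1]]  ->  [[-155, 98], [-242, 153]]
... * rho(a^-1) = [[-5, 3], [-2, 1]]  ->  [[579, -367], [904, -573]]
... * rho(c^-1) = [[2, -1], [3, -1]]  ->  [[57, -212], [89, -331]]
... * rho(b^-1) = [[-1, 1], [-5, 4]]  ->  [[1003, -791], [1566, -1235]]
... * rho(b^-1) = [[-1, 1], [-5, 4]]  ->  [[2952, -2161], [4609, -3374]]
tr = 2952 + -3374 = -422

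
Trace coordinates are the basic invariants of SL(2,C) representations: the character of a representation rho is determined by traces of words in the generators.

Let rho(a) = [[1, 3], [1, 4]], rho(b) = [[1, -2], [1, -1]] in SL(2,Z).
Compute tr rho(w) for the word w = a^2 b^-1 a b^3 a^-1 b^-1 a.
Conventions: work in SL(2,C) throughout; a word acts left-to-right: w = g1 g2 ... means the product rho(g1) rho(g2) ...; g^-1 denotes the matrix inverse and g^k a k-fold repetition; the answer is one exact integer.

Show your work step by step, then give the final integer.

-1248

rho(a) = [[1, 3], [1, 4]]
... * rho(a) = [[1, 3], [1, 4]]  ->  [[4, 15], [5, 19]]
... * rho(b^-1) = [[-1, 2], [-1, 1]]  ->  [[-19, 23], [-24, 29]]
... * rho(a) = [[1, 3], [1, 4]]  ->  [[4, 35], [5, 44]]
... * rho(b) = [[1, -2], [1, -1]]  ->  [[39, -43], [49, -54]]
... * rho(b) = [[1, -2], [1, -1]]  ->  [[-4, -35], [-5, -44]]
... * rho(b) = [[1, -2], [1, -1]]  ->  [[-39, 43], [-49, 54]]
... * rho(a^-1) = [[4, -3], [-1, 1]]  ->  [[-199, 160], [-250, 201]]
... * rho(b^-1) = [[-1, 2], [-1, 1]]  ->  [[39, -238], [49, -299]]
... * rho(a) = [[1, 3], [1, 4]]  ->  [[-199, -835], [-250, -1049]]
tr = -199 + -1049 = -1248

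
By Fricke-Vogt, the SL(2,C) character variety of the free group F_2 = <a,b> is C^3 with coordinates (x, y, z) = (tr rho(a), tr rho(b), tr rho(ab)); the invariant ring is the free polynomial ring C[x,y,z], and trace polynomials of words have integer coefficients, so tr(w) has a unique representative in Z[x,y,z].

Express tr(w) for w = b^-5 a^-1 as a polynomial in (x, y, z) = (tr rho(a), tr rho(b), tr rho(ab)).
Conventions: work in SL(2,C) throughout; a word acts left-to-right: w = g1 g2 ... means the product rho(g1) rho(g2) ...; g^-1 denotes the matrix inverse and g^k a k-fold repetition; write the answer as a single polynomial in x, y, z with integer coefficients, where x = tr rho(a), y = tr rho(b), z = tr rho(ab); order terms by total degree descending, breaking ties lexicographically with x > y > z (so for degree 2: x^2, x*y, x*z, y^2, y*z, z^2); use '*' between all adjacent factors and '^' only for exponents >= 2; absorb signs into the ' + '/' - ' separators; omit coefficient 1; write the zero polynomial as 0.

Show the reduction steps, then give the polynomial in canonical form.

use: tr(a^-1) = tr(a) = x
use: tr(a^-1 b) = tr(b) * tr(a) - tr(b a) = x*y - z
apply: tr(a^-1 b^-1) = tr(a^-1) * tr(b) - tr(a^-1 b) = z
apply: tr(a^-1 b^-2) = tr(a^-1 b^-1) * tr(b) - tr(a^-1) = y*z - x
tr(b^-2 a^-1 b^-1) = tr(a^-1 b^-2) * tr(b) - tr(a^-1 b^-1) = y^2*z - x*y - z
use: tr(a^-1 b^-4) = tr(b^-2 a^-1 b^-1) * tr(b) - tr(b^-2 a^-1) = y^3*z - x*y^2 - 2*y*z + x
apply: tr(b^-5 a^-1) = tr(a^-1 b^-4) * tr(b) - tr(a^-1 b^-3) = y^4*z - x*y^3 - 3*y^2*z + 2*x*y + z

y^4*z - x*y^3 - 3*y^2*z + 2*x*y + z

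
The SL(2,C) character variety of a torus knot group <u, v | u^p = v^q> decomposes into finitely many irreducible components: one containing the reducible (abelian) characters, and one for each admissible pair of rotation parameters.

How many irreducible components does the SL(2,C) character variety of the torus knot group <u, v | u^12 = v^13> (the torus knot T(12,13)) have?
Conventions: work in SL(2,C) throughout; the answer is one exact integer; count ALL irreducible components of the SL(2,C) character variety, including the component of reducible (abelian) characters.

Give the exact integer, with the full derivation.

67

Gamma = < u, v | u^12 = v^13 > (torus knot T(12,13)); the central element u^12 = v^13 acts as +I or -I in any irreducible SL(2,C) representation.
This locks tr(u) to 2*cos(pi*alpha/12), alpha in 1..11, and tr(v) to 2*cos(pi*beta/13), beta in 1..12, on each component of irreducible characters.
The two central values (-1)^alpha I and (-1)^beta I must be the same matrix, so alpha and beta share a parity.
count pairs: odd alpha (6 choices) x odd beta (6), plus even alpha (5) x even beta (6): 6*6 + 5*6 = 66.
Total: 66 irreducible-character components + 1 reducible (abelian) component = 67.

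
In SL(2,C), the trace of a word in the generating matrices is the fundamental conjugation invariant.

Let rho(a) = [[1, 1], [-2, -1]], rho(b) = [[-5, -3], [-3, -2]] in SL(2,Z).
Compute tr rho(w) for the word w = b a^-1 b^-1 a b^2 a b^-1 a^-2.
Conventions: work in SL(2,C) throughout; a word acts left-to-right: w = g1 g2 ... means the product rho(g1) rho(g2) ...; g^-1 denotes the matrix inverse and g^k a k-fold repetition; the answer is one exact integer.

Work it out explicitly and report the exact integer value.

rho(b) = [[-5, -3], [-3, -2]]
... * rho(a^-1) = [[-1, -1], [2, 1]]  ->  [[-1, 2], [-1, 1]]
... * rho(b^-1) = [[-2, 3], [3, -5]]  ->  [[8, -13], [5, -8]]
... * rho(a) = [[1, 1], [-2, -1]]  ->  [[34, 21], [21, 13]]
... * rho(b) = [[-5, -3], [-3, -2]]  ->  [[-233, -144], [-144, -89]]
... * rho(b) = [[-5, -3], [-3, -2]]  ->  [[1597, 987], [987, 610]]
... * rho(a) = [[1, 1], [-2, -1]]  ->  [[-377, 610], [-233, 377]]
... * rho(b^-1) = [[-2, 3], [3, -5]]  ->  [[2584, -4181], [1597, -2584]]
... * rho(a^-1) = [[-1, -1], [2, 1]]  ->  [[-10946, -6765], [-6765, -4181]]
... * rho(a^-1) = [[-1, -1], [2, 1]]  ->  [[-2584, 4181], [-1597, 2584]]
tr = -2584 + 2584 = 0

0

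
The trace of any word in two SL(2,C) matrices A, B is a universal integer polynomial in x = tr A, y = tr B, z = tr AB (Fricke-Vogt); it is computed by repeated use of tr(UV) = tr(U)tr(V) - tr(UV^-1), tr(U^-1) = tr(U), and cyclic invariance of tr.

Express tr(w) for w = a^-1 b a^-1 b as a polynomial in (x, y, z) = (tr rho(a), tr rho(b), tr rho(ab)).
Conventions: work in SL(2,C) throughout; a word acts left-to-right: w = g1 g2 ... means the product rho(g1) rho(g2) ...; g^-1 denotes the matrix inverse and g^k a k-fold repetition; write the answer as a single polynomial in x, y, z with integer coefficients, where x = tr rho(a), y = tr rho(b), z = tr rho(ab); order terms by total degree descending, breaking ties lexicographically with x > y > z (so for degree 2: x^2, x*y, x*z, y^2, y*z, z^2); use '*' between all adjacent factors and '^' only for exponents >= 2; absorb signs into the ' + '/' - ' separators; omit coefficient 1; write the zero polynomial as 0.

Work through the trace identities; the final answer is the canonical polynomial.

tr(b^2) = tr(b) tr(b) - tr(1) = y^2 - 2
tr(b^2 a) = tr(b) tr(a b) - tr(a) = y*z - x
reduce: tr(b a^-1 b) = tr(b^2) tr(a) - tr(b^2 a) = x*y^2 - y*z - x
so tr(b a b a) = tr(a b) tr(a b) - tr(1) = z^2 - 2
tr(b a^-1 b a) = tr(b a b) tr(a) - tr(b a b a) = x*y*z - x^2 - z^2 + 2
so tr(a^-1 b a^-1 b) = tr(b a^-1 b) tr(a) - tr(b a^-1 b a) = x^2*y^2 - 2*x*y*z + z^2 - 2

x^2*y^2 - 2*x*y*z + z^2 - 2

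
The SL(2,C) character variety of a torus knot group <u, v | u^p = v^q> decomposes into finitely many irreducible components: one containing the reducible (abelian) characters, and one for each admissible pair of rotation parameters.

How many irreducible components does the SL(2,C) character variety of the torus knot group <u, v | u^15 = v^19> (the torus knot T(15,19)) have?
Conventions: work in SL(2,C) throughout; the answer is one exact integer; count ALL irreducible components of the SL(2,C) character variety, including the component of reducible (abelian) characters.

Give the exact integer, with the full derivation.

Gamma = < u, v | u^15 = v^19 > (torus knot T(15,19)); the central element u^15 = v^19 acts as +I or -I in any irreducible SL(2,C) representation.
This locks tr(u) to 2*cos(pi*alpha/15), alpha in 1..14, and tr(v) to 2*cos(pi*beta/19), beta in 1..18, on each component of irreducible characters.
u^15 = (-1)^alpha I and v^19 = (-1)^beta I must agree, so alpha and beta have equal parity.
Enumerate parity-matched pairs: 7*9 odd-odd plus 7*9 even-even gives 126.
Total: 126 irreducible-character components + 1 reducible (abelian) component = 127.

127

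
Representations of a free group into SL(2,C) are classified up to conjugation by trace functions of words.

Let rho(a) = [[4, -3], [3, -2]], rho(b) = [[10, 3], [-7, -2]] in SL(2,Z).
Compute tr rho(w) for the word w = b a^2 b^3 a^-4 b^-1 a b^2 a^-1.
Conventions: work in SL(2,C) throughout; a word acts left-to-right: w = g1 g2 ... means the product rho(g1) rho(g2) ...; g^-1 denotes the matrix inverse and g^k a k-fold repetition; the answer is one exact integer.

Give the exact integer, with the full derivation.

rho(b) = [[10, 3], [-7, -2]]
... * rho(a) = [[4, -3], [3, -2]]  ->  [[49, -36], [-34, 25]]
... * rho(a) = [[4, -3], [3, -2]]  ->  [[88, -75], [-61, 52]]
... * rho(b) = [[10, 3], [-7, -2]]  ->  [[1405, 414], [-974, -287]]
... * rho(b) = [[10, 3], [-7, -2]]  ->  [[11152, 3387], [-7731, -2348]]
... * rho(b) = [[10, 3], [-7, -2]]  ->  [[87811, 26682], [-60874, -18497]]
... * rho(a^-1) = [[-2, 3], [-3, 4]]  ->  [[-255668, 370161], [177239, -256610]]
... * rho(a^-1) = [[-2, 3], [-3, 4]]  ->  [[-599147, 713640], [415352, -494723]]
... * rho(a^-1) = [[-2, 3], [-3, 4]]  ->  [[-942626, 1057119], [653465, -732836]]
... * rho(a^-1) = [[-2, 3], [-3, 4]]  ->  [[-1286105, 1400598], [891578, -970949]]
... * rho(b^-1) = [[-2, -3], [7, 10]]  ->  [[12376396, 17864295], [-8579799, -12384224]]
... * rho(a) = [[4, -3], [3, -2]]  ->  [[103098469, -72857778], [-71471868, 50507845]]
... * rho(b) = [[10, 3], [-7, -2]]  ->  [[1540989136, 455010963], [-1068273595, -315431294]]
... * rho(b) = [[10, 3], [-7, -2]]  ->  [[12224814619, 3712945482], [-8474716892, -2573958197]]
... * rho(a^-1) = [[-2, 3], [-3, 4]]  ->  [[-35588465684, 51526225785], [24671308375, -35719983464]]
tr = -35588465684 + -35719983464 = -71308449148

-71308449148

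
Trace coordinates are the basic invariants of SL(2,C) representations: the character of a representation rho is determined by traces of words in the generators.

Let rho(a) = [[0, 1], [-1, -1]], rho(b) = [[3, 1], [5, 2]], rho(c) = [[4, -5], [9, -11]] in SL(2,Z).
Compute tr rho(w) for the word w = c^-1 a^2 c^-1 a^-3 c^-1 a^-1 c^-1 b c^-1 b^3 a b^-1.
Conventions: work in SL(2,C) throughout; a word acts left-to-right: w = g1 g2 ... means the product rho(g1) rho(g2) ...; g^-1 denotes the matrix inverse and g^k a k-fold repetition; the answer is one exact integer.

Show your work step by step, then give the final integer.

rho(c^-1) = [[-11, 5], [-9, 4]]
... * rho(a) = [[0, 1], [-1, -1]]  ->  [[-5, -16], [-4, -13]]
... * rho(a) = [[0, 1], [-1, -1]]  ->  [[16, 11], [13, 9]]
... * rho(c^-1) = [[-11, 5], [-9, 4]]  ->  [[-275, 124], [-224, 101]]
... * rho(a^-1) = [[-1, -1], [1, 0]]  ->  [[399, 275], [325, 224]]
... * rho(a^-1) = [[-1, -1], [1, 0]]  ->  [[-124, -399], [-101, -325]]
... * rho(a^-1) = [[-1, -1], [1, 0]]  ->  [[-275, 124], [-224, 101]]
... * rho(c^-1) = [[-11, 5], [-9, 4]]  ->  [[1909, -879], [1555, -716]]
... * rho(a^-1) = [[-1, -1], [1, 0]]  ->  [[-2788, -1909], [-2271, -1555]]
... * rho(c^-1) = [[-11, 5], [-9, 4]]  ->  [[47849, -21576], [38976, -17575]]
... * rho(b) = [[3, 1], [5, 2]]  ->  [[35667, 4697], [29053, 3826]]
... * rho(c^-1) = [[-11, 5], [-9, 4]]  ->  [[-434610, 197123], [-354017, 160569]]
... * rho(b) = [[3, 1], [5, 2]]  ->  [[-318215, -40364], [-259206, -32879]]
... * rho(b) = [[3, 1], [5, 2]]  ->  [[-1156465, -398943], [-942013, -324964]]
... * rho(b) = [[3, 1], [5, 2]]  ->  [[-5464110, -1954351], [-4450859, -1591941]]
... * rho(a) = [[0, 1], [-1, -1]]  ->  [[1954351, -3509759], [1591941, -2858918]]
... * rho(b^-1) = [[2, -1], [-5, 3]]  ->  [[21457497, -12483628], [17478472, -10168695]]
tr = 21457497 + -10168695 = 11288802

11288802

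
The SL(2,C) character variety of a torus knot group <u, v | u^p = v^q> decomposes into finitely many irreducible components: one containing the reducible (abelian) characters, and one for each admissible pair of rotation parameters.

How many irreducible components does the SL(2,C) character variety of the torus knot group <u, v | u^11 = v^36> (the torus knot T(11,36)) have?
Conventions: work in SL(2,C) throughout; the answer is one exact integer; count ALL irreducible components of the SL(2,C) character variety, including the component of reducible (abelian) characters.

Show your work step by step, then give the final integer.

Gamma = < u, v | u^11 = v^36 > (torus knot T(11,36)); the central element u^11 = v^36 acts as +I or -I in any irreducible SL(2,C) representation.
So on each irreducible component the traces are pinned: tr(u) = 2*cos(pi*alpha/11) with 1 <= alpha <= 10, tr(v) = 2*cos(pi*beta/36) with 1 <= beta <= 35.
u^11 = (-1)^alpha I and v^36 = (-1)^beta I must agree, so alpha and beta have equal parity.
Counting: 5 odd alphas x 18 odd betas + 5 even alphas x 17 even betas = 90 + 85 = 175.
That is 175 components of irreducible characters, and with the reducible (abelian) component the total is 176.

176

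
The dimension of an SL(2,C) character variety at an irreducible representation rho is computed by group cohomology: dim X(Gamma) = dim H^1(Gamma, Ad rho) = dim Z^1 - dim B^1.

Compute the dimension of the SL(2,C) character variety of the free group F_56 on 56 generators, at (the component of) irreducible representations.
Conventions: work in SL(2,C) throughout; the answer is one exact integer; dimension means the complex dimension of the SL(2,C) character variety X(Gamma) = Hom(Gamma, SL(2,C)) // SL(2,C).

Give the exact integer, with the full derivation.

Gamma = F_56 has 56 generators and no relators.
A cocycle picks one sl_2 vector per generator freely, giving dim Z^1 = 3*56 = 168.
dim B^1 = 3: the coboundary map is injective because an irreducible image has centralizer 0 in sl_2.
Therefore dim X = 168 - 3 = 165.

165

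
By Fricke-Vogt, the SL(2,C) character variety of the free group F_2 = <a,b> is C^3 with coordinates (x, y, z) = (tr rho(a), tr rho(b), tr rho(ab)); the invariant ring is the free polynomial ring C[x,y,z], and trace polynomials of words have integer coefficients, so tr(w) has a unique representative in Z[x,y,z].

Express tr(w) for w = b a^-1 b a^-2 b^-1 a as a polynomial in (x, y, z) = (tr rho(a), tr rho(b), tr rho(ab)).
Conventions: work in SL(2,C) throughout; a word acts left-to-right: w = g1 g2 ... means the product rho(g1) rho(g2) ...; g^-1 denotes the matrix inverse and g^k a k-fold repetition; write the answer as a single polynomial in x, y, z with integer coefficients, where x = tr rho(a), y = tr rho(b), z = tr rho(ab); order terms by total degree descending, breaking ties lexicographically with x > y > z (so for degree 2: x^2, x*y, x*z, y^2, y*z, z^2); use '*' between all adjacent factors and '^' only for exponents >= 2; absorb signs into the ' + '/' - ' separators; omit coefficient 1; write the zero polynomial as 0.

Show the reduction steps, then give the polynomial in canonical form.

use: trace(b^2) = trace(b) * trace(b) - trace(1)  (reduce the b square) = y^2 - 2
trace(b^2 a) = trace(b) * trace(a b) - trace(a)  (reduce the b square) = y*z - x
trace(b a^-1 b) = trace(b^2) * trace(a) - trace(b^2 a)  (eliminate a^-1) = x*y^2 - y*z - x
apply: trace(b a b a) = trace(b a) * trace(b a) - trace(1)  (split on b) = z^2 - 2
use: trace(b a^-1 b a) = trace(b a b) * trace(a) - trace(b a b a)  (eliminate a^-1) = x*y*z - x^2 - z^2 + 2
trace(b a^-1 b a^-1) = trace(b a^-1 b) * trace(a) - trace(b a^-1 b a)  (eliminate a^-1) = x^2*y^2 - 2*x*y*z + z^2 - 2
apply: trace(b a b^2) = trace(b) * trace(b a b) - trace(b a)  (reduce the b square) = y^2*z - x*y - z
trace(a b a) = trace(a) * trace(b a) - trace(b)  (reduce the a square) = x*z - y
use: trace(b a b^2 a) = trace(b) * trace(a b a b) - trace(a b a)  (reduce the b square) = y*z^2 - x*z - y
trace(b a b^2 a^-1) = trace(b a b^2) * trace(a) - trace(b a b^2 a)  (eliminate a^-1) = x*y^2*z - x^2*y - y*z^2 + y
apply: trace(b a^-2 b a b) = trace(b a b^2 a^-1) * trace(a) - trace(b a b^2)  (eliminate a^-1) = x^2*y^2*z - x^3*y - x*y*z^2 - y^2*z + 2*x*y + z
trace(b a b a b a) = trace(b a) * trace(b a b a) - trace(b^-1 a^-1)  (split on b) = z^3 - 3*z
trace(a^-1 b a b a b) = trace(b a b a b) * trace(a) - trace(b a b a b a)  (eliminate a^-1) = x*y*z^2 - x^2*z - z^3 - x*y + 3*z
use: trace(b a^-2 b a b a) = trace(a^-1 b a b a b) * trace(a) - trace(a^-1 b a b a b a)  (eliminate a^-1) = x^2*y*z^2 - x^3*z - x*z^3 - x^2*y - y*z^2 + 4*x*z + y
trace(a b a^-1 b a^-2 b) = trace(b a^-2 b a b) * trace(a) - trace(b a^-2 b a b a)  (eliminate a^-1) = x^3*y^2*z - x^4*y - 2*x^2*y*z^2 + x^3*z - x*y^2*z + x*z^3 + 3*x^2*y + y*z^2 - 3*x*z - y
apply: trace(b a^-1 b a^-2 b^-1 a) = trace(a b a^-1 b a^-2) * trace(b) - trace(a b a^-1 b a^-2 b)  (eliminate b^-1) = -x^3*y^2*z + x^4*y + x^2*y^3 + 2*x^2*y*z^2 - x^3*z - x*y^2*z - x*z^3 - 3*x^2*y + 3*x*z - y

-x^3*y^2*z + x^4*y + x^2*y^3 + 2*x^2*y*z^2 - x^3*z - x*y^2*z - x*z^3 - 3*x^2*y + 3*x*z - y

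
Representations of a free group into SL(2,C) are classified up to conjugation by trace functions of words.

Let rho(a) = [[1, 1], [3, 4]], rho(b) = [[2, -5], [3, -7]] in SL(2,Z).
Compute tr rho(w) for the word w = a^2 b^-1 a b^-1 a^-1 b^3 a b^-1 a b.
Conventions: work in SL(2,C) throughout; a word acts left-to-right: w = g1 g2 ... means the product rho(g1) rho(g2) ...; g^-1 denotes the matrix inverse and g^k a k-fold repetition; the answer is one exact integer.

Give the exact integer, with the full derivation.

rho(a) = [[1, 1], [3, 4]]
... * rho(a) = [[1, 1], [3, 4]]  ->  [[4, 5], [15, 19]]
... * rho(b^-1) = [[-7, 5], [-3, 2]]  ->  [[-43, 30], [-162, 113]]
... * rho(a) = [[1, 1], [3, 4]]  ->  [[47, 77], [177, 290]]
... * rho(b^-1) = [[-7, 5], [-3, 2]]  ->  [[-560, 389], [-2109, 1465]]
... * rho(a^-1) = [[4, -1], [-3, 1]]  ->  [[-3407, 949], [-12831, 3574]]
... * rho(b) = [[2, -5], [3, -7]]  ->  [[-3967, 10392], [-14940, 39137]]
... * rho(b) = [[2, -5], [3, -7]]  ->  [[23242, -52909], [87531, -199259]]
... * rho(b) = [[2, -5], [3, -7]]  ->  [[-112243, 254153], [-422715, 957158]]
... * rho(a) = [[1, 1], [3, 4]]  ->  [[650216, 904369], [2448759, 3405917]]
... * rho(b^-1) = [[-7, 5], [-3, 2]]  ->  [[-7264619, 5059818], [-27359064, 19055629]]
... * rho(a) = [[1, 1], [3, 4]]  ->  [[7914835, 12974653], [29807823, 48863452]]
... * rho(b) = [[2, -5], [3, -7]]  ->  [[54753629, -130396746], [206206002, -491083279]]
tr = 54753629 + -491083279 = -436329650

-436329650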